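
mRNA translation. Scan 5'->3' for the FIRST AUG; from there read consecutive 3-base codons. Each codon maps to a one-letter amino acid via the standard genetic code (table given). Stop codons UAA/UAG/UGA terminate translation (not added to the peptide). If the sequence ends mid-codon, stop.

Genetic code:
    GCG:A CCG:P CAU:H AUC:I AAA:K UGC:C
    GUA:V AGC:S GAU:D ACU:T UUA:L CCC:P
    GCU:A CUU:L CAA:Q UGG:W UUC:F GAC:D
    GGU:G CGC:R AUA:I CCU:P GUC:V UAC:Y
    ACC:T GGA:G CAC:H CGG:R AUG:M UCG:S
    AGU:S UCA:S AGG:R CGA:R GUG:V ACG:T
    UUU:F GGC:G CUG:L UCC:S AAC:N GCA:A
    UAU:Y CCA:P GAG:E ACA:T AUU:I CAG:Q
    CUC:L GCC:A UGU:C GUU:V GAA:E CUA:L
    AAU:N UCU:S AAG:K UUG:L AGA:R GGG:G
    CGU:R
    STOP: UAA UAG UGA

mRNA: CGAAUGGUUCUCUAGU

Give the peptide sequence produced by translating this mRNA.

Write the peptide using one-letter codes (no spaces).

start AUG at pos 3
pos 3: AUG -> M; peptide=M
pos 6: GUU -> V; peptide=MV
pos 9: CUC -> L; peptide=MVL
pos 12: UAG -> STOP

Answer: MVL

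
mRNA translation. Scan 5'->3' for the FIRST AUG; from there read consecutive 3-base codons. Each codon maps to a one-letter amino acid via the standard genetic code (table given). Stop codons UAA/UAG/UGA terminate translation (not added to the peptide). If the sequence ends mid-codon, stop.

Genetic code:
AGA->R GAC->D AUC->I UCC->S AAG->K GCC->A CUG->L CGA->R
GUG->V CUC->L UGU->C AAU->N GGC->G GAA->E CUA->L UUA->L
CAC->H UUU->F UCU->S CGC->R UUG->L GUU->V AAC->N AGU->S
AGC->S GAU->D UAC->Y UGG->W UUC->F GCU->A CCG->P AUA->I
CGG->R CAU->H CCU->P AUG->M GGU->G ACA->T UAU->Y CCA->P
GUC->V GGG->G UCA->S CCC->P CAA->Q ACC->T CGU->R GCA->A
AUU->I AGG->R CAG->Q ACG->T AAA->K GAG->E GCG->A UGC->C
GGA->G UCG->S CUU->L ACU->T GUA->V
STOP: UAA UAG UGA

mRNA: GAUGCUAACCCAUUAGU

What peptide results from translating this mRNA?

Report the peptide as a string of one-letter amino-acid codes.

Answer: MLTH

Derivation:
start AUG at pos 1
pos 1: AUG -> M; peptide=M
pos 4: CUA -> L; peptide=ML
pos 7: ACC -> T; peptide=MLT
pos 10: CAU -> H; peptide=MLTH
pos 13: UAG -> STOP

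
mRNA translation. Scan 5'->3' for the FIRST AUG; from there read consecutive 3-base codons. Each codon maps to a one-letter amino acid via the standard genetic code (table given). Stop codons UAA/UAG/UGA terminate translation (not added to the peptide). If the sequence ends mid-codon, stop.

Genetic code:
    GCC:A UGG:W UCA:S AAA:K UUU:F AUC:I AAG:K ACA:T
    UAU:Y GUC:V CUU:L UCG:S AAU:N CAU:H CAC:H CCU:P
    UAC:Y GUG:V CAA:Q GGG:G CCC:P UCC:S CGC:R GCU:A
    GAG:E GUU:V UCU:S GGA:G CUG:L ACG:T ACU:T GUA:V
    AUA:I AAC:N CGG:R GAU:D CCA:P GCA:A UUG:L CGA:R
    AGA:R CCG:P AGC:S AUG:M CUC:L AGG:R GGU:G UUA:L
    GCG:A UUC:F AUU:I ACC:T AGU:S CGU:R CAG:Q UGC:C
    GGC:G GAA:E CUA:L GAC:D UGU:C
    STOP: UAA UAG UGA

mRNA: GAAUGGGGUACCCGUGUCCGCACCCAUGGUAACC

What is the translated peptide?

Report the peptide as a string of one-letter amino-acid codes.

Answer: MGYPCPHPW

Derivation:
start AUG at pos 2
pos 2: AUG -> M; peptide=M
pos 5: GGG -> G; peptide=MG
pos 8: UAC -> Y; peptide=MGY
pos 11: CCG -> P; peptide=MGYP
pos 14: UGU -> C; peptide=MGYPC
pos 17: CCG -> P; peptide=MGYPCP
pos 20: CAC -> H; peptide=MGYPCPH
pos 23: CCA -> P; peptide=MGYPCPHP
pos 26: UGG -> W; peptide=MGYPCPHPW
pos 29: UAA -> STOP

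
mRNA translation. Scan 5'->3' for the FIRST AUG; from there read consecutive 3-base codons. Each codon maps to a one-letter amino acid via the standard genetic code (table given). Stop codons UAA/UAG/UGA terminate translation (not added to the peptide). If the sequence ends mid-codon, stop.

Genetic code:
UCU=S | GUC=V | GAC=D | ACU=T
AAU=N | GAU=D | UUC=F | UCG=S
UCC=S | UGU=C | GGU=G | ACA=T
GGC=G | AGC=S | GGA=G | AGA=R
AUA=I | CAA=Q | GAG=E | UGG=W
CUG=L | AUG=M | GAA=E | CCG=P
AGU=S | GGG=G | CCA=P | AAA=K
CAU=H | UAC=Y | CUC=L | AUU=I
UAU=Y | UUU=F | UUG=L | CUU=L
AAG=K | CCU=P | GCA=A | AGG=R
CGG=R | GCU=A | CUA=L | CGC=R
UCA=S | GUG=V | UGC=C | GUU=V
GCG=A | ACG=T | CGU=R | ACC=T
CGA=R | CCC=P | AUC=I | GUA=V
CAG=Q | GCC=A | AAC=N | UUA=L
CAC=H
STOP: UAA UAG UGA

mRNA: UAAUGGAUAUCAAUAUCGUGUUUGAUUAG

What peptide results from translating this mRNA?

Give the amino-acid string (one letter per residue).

start AUG at pos 2
pos 2: AUG -> M; peptide=M
pos 5: GAU -> D; peptide=MD
pos 8: AUC -> I; peptide=MDI
pos 11: AAU -> N; peptide=MDIN
pos 14: AUC -> I; peptide=MDINI
pos 17: GUG -> V; peptide=MDINIV
pos 20: UUU -> F; peptide=MDINIVF
pos 23: GAU -> D; peptide=MDINIVFD
pos 26: UAG -> STOP

Answer: MDINIVFD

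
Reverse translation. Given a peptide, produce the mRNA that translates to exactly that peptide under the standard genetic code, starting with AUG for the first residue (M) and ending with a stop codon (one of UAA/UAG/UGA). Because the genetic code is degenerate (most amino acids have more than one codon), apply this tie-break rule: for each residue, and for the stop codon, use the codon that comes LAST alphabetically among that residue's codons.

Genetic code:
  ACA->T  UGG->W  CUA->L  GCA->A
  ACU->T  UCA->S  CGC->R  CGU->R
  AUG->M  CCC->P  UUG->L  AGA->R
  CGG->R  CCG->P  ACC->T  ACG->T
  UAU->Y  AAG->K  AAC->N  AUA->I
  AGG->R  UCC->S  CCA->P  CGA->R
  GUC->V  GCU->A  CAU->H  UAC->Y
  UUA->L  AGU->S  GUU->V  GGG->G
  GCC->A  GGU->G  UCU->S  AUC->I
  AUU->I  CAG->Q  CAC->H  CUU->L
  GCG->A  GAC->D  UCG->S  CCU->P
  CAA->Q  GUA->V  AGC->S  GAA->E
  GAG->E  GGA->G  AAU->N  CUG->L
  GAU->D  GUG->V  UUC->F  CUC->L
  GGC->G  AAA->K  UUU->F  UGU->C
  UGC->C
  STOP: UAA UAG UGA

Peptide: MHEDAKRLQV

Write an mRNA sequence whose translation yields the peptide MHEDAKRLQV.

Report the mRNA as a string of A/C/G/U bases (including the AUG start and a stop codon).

residue 1: M -> AUG (start codon)
residue 2: H codons sorted = CAC,CAU -> pick last = CAU
residue 3: E codons sorted = GAA,GAG -> pick last = GAG
residue 4: D codons sorted = GAC,GAU -> pick last = GAU
residue 5: A codons sorted = GCA,GCC,GCG,GCU -> pick last = GCU
residue 6: K codons sorted = AAA,AAG -> pick last = AAG
residue 7: R codons sorted = AGA,AGG,CGA,CGC,CGG,CGU -> pick last = CGU
residue 8: L codons sorted = CUA,CUC,CUG,CUU,UUA,UUG -> pick last = UUG
residue 9: Q codons sorted = CAA,CAG -> pick last = CAG
residue 10: V codons sorted = GUA,GUC,GUG,GUU -> pick last = GUU
terminator: stop codons sorted = UAA,UAG,UGA -> pick last = UGA

Answer: mRNA: AUGCAUGAGGAUGCUAAGCGUUUGCAGGUUUGA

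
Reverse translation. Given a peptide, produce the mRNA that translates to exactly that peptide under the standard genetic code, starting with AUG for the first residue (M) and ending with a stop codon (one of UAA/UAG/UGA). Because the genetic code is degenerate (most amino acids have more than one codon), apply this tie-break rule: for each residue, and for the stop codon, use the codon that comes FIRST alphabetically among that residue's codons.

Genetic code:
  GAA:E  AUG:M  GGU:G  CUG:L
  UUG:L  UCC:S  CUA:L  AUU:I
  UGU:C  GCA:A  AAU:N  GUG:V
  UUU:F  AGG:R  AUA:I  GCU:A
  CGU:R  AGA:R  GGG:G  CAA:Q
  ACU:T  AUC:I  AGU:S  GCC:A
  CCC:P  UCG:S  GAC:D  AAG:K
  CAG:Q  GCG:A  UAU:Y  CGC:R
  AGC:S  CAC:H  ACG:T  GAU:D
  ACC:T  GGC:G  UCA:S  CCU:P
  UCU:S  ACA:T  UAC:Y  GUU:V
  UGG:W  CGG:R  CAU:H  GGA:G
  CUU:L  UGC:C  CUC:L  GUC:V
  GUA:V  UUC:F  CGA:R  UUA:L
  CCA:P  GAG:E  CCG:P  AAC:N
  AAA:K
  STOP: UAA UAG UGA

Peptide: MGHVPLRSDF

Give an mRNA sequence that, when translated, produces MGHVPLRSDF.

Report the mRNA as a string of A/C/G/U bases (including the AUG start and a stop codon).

Answer: mRNA: AUGGGACACGUACCACUAAGAAGCGACUUCUAA

Derivation:
residue 1: M -> AUG (start codon)
residue 2: G codons sorted = GGA,GGC,GGG,GGU -> pick first = GGA
residue 3: H codons sorted = CAC,CAU -> pick first = CAC
residue 4: V codons sorted = GUA,GUC,GUG,GUU -> pick first = GUA
residue 5: P codons sorted = CCA,CCC,CCG,CCU -> pick first = CCA
residue 6: L codons sorted = CUA,CUC,CUG,CUU,UUA,UUG -> pick first = CUA
residue 7: R codons sorted = AGA,AGG,CGA,CGC,CGG,CGU -> pick first = AGA
residue 8: S codons sorted = AGC,AGU,UCA,UCC,UCG,UCU -> pick first = AGC
residue 9: D codons sorted = GAC,GAU -> pick first = GAC
residue 10: F codons sorted = UUC,UUU -> pick first = UUC
terminator: stop codons sorted = UAA,UAG,UGA -> pick first = UAA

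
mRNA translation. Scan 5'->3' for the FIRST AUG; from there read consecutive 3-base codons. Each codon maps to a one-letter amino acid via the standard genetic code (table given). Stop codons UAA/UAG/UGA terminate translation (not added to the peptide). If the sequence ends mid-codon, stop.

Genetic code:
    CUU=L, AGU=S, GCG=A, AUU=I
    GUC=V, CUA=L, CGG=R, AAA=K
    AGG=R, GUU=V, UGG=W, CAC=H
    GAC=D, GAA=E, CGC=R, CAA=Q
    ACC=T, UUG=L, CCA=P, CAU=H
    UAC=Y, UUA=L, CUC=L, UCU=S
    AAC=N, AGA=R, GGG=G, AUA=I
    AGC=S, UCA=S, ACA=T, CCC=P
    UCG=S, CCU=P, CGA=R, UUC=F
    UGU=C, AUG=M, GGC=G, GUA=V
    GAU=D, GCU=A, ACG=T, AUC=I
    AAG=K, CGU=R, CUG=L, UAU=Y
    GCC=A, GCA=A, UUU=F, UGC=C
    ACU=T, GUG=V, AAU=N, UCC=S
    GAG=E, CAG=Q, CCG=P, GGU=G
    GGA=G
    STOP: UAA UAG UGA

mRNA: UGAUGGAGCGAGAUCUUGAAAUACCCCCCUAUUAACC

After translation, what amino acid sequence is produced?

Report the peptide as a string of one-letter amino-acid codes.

Answer: MERDLEIPPY

Derivation:
start AUG at pos 2
pos 2: AUG -> M; peptide=M
pos 5: GAG -> E; peptide=ME
pos 8: CGA -> R; peptide=MER
pos 11: GAU -> D; peptide=MERD
pos 14: CUU -> L; peptide=MERDL
pos 17: GAA -> E; peptide=MERDLE
pos 20: AUA -> I; peptide=MERDLEI
pos 23: CCC -> P; peptide=MERDLEIP
pos 26: CCC -> P; peptide=MERDLEIPP
pos 29: UAU -> Y; peptide=MERDLEIPPY
pos 32: UAA -> STOP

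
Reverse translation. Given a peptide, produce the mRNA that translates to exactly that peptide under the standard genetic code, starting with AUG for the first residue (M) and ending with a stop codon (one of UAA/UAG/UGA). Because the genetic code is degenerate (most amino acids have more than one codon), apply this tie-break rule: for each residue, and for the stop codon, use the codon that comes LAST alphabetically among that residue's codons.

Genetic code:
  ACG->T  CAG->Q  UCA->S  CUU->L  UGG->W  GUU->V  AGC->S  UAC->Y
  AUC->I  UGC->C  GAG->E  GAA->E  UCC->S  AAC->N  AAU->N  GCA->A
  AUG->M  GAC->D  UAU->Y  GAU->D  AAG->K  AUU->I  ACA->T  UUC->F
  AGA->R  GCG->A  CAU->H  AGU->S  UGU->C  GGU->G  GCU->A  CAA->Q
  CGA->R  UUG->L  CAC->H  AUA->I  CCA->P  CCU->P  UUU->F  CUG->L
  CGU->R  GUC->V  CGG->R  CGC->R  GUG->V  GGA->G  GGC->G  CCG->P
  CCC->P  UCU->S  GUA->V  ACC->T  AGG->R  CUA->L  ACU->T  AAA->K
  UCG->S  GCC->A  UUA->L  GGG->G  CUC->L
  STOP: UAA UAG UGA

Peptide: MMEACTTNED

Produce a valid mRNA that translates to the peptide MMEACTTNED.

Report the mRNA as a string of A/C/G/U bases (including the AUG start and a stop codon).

Answer: mRNA: AUGAUGGAGGCUUGUACUACUAAUGAGGAUUGA

Derivation:
residue 1: M -> AUG (start codon)
residue 2: M -> AUG (only codon)
residue 3: E codons sorted = GAA,GAG -> pick last = GAG
residue 4: A codons sorted = GCA,GCC,GCG,GCU -> pick last = GCU
residue 5: C codons sorted = UGC,UGU -> pick last = UGU
residue 6: T codons sorted = ACA,ACC,ACG,ACU -> pick last = ACU
residue 7: T codons sorted = ACA,ACC,ACG,ACU -> pick last = ACU
residue 8: N codons sorted = AAC,AAU -> pick last = AAU
residue 9: E codons sorted = GAA,GAG -> pick last = GAG
residue 10: D codons sorted = GAC,GAU -> pick last = GAU
terminator: stop codons sorted = UAA,UAG,UGA -> pick last = UGA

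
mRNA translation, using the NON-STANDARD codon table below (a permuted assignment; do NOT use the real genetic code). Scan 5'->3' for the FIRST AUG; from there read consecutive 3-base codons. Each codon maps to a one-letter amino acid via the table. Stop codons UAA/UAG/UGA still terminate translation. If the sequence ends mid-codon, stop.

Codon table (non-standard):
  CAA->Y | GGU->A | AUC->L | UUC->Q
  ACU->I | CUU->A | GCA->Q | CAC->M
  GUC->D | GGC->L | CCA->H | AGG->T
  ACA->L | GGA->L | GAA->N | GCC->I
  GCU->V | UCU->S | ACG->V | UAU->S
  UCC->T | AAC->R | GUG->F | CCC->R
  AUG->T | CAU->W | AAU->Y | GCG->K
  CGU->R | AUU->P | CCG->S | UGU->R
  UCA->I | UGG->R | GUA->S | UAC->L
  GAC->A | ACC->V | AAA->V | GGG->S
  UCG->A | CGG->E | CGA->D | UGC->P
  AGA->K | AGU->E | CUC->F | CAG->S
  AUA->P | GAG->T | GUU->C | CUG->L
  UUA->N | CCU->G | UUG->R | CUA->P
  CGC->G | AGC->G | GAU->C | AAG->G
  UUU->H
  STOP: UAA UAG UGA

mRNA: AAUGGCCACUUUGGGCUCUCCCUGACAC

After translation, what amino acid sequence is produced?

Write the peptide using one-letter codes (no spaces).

Answer: TIIRLSR

Derivation:
start AUG at pos 1
pos 1: AUG -> T; peptide=T
pos 4: GCC -> I; peptide=TI
pos 7: ACU -> I; peptide=TII
pos 10: UUG -> R; peptide=TIIR
pos 13: GGC -> L; peptide=TIIRL
pos 16: UCU -> S; peptide=TIIRLS
pos 19: CCC -> R; peptide=TIIRLSR
pos 22: UGA -> STOP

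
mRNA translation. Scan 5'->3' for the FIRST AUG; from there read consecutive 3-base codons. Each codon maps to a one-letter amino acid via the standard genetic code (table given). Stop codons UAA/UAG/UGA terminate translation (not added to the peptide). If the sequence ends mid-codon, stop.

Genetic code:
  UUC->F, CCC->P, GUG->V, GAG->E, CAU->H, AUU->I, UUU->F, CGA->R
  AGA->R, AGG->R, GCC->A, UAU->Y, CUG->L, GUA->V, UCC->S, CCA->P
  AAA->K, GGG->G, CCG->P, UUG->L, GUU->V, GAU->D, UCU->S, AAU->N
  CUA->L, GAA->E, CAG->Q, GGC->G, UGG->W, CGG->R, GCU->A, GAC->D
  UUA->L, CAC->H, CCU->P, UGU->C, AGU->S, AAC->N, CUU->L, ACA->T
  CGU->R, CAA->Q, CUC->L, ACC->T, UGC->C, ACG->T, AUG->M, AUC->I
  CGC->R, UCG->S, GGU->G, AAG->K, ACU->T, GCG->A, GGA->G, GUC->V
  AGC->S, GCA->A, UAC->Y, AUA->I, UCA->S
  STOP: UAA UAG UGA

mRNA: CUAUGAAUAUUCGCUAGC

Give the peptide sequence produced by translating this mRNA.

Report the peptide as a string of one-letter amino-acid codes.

Answer: MNIR

Derivation:
start AUG at pos 2
pos 2: AUG -> M; peptide=M
pos 5: AAU -> N; peptide=MN
pos 8: AUU -> I; peptide=MNI
pos 11: CGC -> R; peptide=MNIR
pos 14: UAG -> STOP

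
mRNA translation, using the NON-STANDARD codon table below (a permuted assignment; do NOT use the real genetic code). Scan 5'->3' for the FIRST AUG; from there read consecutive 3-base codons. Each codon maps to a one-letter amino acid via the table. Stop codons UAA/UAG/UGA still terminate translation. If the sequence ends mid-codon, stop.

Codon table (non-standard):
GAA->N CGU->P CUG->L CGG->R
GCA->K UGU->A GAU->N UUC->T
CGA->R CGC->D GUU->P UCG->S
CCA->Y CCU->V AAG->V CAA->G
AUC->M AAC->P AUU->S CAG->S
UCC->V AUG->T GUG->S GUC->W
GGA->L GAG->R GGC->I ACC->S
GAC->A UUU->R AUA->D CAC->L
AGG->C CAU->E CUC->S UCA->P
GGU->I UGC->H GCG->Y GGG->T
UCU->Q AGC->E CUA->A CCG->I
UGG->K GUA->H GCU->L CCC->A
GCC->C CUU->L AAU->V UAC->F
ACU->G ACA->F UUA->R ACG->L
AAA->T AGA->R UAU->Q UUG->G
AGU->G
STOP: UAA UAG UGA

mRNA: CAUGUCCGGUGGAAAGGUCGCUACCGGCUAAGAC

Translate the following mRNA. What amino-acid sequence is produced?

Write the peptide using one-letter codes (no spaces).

start AUG at pos 1
pos 1: AUG -> T; peptide=T
pos 4: UCC -> V; peptide=TV
pos 7: GGU -> I; peptide=TVI
pos 10: GGA -> L; peptide=TVIL
pos 13: AAG -> V; peptide=TVILV
pos 16: GUC -> W; peptide=TVILVW
pos 19: GCU -> L; peptide=TVILVWL
pos 22: ACC -> S; peptide=TVILVWLS
pos 25: GGC -> I; peptide=TVILVWLSI
pos 28: UAA -> STOP

Answer: TVILVWLSI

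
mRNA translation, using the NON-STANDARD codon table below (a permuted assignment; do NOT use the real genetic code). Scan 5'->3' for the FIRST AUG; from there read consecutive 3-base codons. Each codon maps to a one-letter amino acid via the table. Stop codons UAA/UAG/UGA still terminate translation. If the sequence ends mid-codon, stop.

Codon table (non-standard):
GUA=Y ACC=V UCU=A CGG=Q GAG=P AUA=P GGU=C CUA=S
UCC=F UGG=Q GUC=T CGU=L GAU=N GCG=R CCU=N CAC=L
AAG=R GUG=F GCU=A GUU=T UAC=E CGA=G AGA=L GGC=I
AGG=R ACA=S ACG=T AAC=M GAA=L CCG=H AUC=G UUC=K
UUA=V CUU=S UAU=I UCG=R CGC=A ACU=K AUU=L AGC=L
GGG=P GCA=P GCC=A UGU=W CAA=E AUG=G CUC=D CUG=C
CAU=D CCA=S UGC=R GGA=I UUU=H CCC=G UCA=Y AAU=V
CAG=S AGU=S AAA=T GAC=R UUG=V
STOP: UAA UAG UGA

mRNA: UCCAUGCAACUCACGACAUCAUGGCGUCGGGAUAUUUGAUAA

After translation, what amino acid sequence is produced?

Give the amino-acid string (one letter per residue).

start AUG at pos 3
pos 3: AUG -> G; peptide=G
pos 6: CAA -> E; peptide=GE
pos 9: CUC -> D; peptide=GED
pos 12: ACG -> T; peptide=GEDT
pos 15: ACA -> S; peptide=GEDTS
pos 18: UCA -> Y; peptide=GEDTSY
pos 21: UGG -> Q; peptide=GEDTSYQ
pos 24: CGU -> L; peptide=GEDTSYQL
pos 27: CGG -> Q; peptide=GEDTSYQLQ
pos 30: GAU -> N; peptide=GEDTSYQLQN
pos 33: AUU -> L; peptide=GEDTSYQLQNL
pos 36: UGA -> STOP

Answer: GEDTSYQLQNL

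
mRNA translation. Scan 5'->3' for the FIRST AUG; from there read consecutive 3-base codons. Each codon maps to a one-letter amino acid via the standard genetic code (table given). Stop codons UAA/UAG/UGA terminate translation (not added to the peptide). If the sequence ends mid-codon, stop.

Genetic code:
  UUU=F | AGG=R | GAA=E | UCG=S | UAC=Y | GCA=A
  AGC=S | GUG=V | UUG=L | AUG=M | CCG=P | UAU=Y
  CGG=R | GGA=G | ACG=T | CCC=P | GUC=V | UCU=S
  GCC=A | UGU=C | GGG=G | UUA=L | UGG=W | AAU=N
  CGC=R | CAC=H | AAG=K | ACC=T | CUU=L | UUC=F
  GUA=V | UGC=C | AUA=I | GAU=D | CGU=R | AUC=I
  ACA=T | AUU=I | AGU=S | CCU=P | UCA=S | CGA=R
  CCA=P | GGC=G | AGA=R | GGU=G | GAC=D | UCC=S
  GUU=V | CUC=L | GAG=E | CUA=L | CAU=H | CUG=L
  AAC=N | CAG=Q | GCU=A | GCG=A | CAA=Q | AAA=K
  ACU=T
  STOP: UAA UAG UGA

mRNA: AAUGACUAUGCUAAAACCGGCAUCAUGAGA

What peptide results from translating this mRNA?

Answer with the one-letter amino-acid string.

start AUG at pos 1
pos 1: AUG -> M; peptide=M
pos 4: ACU -> T; peptide=MT
pos 7: AUG -> M; peptide=MTM
pos 10: CUA -> L; peptide=MTML
pos 13: AAA -> K; peptide=MTMLK
pos 16: CCG -> P; peptide=MTMLKP
pos 19: GCA -> A; peptide=MTMLKPA
pos 22: UCA -> S; peptide=MTMLKPAS
pos 25: UGA -> STOP

Answer: MTMLKPAS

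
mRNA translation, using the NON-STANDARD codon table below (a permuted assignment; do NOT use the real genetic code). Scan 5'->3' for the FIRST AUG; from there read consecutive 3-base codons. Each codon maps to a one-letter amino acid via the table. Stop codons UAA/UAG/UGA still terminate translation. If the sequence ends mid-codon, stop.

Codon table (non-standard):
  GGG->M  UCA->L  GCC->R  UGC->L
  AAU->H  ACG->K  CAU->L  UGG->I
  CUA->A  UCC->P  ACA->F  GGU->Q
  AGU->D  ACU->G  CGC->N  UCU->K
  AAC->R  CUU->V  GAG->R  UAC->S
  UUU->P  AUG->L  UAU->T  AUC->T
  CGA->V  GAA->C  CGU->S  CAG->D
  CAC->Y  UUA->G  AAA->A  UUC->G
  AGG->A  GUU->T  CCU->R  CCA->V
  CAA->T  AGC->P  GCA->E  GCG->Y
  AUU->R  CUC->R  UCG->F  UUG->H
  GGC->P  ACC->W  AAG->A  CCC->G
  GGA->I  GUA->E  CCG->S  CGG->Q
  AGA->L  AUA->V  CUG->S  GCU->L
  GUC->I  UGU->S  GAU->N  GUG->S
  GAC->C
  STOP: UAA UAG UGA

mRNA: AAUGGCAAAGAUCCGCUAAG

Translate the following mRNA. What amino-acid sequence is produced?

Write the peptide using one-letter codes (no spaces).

start AUG at pos 1
pos 1: AUG -> L; peptide=L
pos 4: GCA -> E; peptide=LE
pos 7: AAG -> A; peptide=LEA
pos 10: AUC -> T; peptide=LEAT
pos 13: CGC -> N; peptide=LEATN
pos 16: UAA -> STOP

Answer: LEATN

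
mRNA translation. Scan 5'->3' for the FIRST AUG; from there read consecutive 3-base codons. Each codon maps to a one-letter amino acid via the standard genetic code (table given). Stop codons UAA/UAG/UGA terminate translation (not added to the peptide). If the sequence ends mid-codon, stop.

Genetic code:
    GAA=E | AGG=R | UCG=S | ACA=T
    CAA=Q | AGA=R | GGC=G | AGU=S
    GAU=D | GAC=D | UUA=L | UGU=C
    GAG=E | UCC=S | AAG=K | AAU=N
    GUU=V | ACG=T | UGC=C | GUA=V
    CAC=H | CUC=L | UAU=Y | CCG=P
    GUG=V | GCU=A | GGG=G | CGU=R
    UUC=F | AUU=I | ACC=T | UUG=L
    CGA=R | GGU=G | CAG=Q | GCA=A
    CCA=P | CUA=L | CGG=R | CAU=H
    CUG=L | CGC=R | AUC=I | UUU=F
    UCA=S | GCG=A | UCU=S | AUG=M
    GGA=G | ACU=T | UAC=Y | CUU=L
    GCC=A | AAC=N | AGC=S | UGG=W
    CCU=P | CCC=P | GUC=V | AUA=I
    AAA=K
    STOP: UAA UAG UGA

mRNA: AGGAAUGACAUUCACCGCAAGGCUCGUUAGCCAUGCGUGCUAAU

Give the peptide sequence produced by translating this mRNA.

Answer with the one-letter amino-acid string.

start AUG at pos 4
pos 4: AUG -> M; peptide=M
pos 7: ACA -> T; peptide=MT
pos 10: UUC -> F; peptide=MTF
pos 13: ACC -> T; peptide=MTFT
pos 16: GCA -> A; peptide=MTFTA
pos 19: AGG -> R; peptide=MTFTAR
pos 22: CUC -> L; peptide=MTFTARL
pos 25: GUU -> V; peptide=MTFTARLV
pos 28: AGC -> S; peptide=MTFTARLVS
pos 31: CAU -> H; peptide=MTFTARLVSH
pos 34: GCG -> A; peptide=MTFTARLVSHA
pos 37: UGC -> C; peptide=MTFTARLVSHAC
pos 40: UAA -> STOP

Answer: MTFTARLVSHAC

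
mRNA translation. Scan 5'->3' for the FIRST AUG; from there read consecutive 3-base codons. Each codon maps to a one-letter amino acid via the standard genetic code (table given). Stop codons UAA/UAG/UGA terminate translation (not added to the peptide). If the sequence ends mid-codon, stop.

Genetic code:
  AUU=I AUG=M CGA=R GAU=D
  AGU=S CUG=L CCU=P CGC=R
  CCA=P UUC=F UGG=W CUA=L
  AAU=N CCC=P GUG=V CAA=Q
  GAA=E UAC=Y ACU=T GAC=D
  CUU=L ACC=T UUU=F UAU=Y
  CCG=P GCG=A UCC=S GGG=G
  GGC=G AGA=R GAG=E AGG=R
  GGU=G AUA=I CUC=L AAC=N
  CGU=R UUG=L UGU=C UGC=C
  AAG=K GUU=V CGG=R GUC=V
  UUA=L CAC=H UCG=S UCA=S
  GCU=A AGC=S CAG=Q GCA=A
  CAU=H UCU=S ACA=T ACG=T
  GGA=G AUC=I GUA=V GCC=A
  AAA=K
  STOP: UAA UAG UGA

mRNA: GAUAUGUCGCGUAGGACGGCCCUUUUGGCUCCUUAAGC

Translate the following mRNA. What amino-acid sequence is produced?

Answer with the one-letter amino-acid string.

Answer: MSRRTALLAP

Derivation:
start AUG at pos 3
pos 3: AUG -> M; peptide=M
pos 6: UCG -> S; peptide=MS
pos 9: CGU -> R; peptide=MSR
pos 12: AGG -> R; peptide=MSRR
pos 15: ACG -> T; peptide=MSRRT
pos 18: GCC -> A; peptide=MSRRTA
pos 21: CUU -> L; peptide=MSRRTAL
pos 24: UUG -> L; peptide=MSRRTALL
pos 27: GCU -> A; peptide=MSRRTALLA
pos 30: CCU -> P; peptide=MSRRTALLAP
pos 33: UAA -> STOP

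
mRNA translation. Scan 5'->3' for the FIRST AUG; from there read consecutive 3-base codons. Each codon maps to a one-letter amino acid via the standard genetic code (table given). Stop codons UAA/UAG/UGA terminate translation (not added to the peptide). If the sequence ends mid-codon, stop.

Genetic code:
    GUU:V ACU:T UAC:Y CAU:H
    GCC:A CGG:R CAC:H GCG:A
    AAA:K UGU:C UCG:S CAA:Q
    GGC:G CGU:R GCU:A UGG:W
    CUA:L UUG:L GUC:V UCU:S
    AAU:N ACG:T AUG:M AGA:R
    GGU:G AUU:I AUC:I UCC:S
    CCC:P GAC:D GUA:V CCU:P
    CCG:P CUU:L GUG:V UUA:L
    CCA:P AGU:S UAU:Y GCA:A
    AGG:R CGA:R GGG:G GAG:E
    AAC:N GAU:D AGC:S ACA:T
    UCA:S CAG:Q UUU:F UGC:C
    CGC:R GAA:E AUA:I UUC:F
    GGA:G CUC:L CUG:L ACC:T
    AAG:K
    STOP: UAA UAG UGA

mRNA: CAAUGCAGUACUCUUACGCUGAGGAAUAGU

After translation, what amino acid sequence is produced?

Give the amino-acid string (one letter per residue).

start AUG at pos 2
pos 2: AUG -> M; peptide=M
pos 5: CAG -> Q; peptide=MQ
pos 8: UAC -> Y; peptide=MQY
pos 11: UCU -> S; peptide=MQYS
pos 14: UAC -> Y; peptide=MQYSY
pos 17: GCU -> A; peptide=MQYSYA
pos 20: GAG -> E; peptide=MQYSYAE
pos 23: GAA -> E; peptide=MQYSYAEE
pos 26: UAG -> STOP

Answer: MQYSYAEE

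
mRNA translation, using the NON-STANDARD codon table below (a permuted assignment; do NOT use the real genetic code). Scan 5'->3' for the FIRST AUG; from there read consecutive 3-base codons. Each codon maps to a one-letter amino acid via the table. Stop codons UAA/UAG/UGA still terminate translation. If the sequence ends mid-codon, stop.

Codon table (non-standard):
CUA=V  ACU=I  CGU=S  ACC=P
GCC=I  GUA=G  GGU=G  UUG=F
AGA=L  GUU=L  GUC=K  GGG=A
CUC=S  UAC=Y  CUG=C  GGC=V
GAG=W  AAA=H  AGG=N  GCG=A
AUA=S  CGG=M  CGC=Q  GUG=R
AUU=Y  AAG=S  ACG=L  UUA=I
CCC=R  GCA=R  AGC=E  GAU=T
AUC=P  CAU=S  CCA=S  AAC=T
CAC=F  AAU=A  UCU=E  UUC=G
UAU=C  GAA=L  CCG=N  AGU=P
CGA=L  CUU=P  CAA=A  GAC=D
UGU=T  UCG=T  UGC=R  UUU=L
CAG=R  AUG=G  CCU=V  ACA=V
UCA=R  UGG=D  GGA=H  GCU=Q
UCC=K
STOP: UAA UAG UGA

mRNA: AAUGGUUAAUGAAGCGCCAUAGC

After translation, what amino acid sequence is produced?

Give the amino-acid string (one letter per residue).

Answer: GLALAS

Derivation:
start AUG at pos 1
pos 1: AUG -> G; peptide=G
pos 4: GUU -> L; peptide=GL
pos 7: AAU -> A; peptide=GLA
pos 10: GAA -> L; peptide=GLAL
pos 13: GCG -> A; peptide=GLALA
pos 16: CCA -> S; peptide=GLALAS
pos 19: UAG -> STOP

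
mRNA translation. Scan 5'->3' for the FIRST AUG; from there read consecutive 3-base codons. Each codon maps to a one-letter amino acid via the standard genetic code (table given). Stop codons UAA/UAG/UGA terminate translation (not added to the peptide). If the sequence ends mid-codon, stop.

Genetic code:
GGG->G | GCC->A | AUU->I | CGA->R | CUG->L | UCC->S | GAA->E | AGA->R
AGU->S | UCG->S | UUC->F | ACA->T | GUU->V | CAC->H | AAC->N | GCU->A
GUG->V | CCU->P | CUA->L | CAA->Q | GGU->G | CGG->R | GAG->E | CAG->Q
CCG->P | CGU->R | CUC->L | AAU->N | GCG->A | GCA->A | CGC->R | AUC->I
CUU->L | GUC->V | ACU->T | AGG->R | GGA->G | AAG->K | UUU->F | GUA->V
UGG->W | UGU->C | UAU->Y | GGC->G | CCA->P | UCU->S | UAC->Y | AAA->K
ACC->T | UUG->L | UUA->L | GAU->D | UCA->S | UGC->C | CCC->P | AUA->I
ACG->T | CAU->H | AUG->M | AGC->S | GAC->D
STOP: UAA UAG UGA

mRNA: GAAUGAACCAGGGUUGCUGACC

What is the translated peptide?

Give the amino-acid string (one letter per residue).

start AUG at pos 2
pos 2: AUG -> M; peptide=M
pos 5: AAC -> N; peptide=MN
pos 8: CAG -> Q; peptide=MNQ
pos 11: GGU -> G; peptide=MNQG
pos 14: UGC -> C; peptide=MNQGC
pos 17: UGA -> STOP

Answer: MNQGC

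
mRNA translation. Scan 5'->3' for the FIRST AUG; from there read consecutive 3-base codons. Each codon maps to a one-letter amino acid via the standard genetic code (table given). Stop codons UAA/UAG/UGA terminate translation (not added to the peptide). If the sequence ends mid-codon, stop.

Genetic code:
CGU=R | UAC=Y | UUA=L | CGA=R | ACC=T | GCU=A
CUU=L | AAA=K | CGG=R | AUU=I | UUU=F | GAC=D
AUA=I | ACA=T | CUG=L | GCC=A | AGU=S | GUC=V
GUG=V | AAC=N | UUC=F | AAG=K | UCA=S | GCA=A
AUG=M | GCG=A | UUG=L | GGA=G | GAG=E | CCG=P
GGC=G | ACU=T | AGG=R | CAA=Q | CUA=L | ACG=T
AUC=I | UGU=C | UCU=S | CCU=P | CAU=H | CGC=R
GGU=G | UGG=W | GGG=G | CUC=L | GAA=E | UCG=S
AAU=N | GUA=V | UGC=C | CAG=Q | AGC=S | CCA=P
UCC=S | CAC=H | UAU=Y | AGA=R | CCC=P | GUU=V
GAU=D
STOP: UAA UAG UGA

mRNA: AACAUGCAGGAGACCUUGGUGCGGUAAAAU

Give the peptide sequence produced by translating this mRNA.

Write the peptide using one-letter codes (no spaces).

start AUG at pos 3
pos 3: AUG -> M; peptide=M
pos 6: CAG -> Q; peptide=MQ
pos 9: GAG -> E; peptide=MQE
pos 12: ACC -> T; peptide=MQET
pos 15: UUG -> L; peptide=MQETL
pos 18: GUG -> V; peptide=MQETLV
pos 21: CGG -> R; peptide=MQETLVR
pos 24: UAA -> STOP

Answer: MQETLVR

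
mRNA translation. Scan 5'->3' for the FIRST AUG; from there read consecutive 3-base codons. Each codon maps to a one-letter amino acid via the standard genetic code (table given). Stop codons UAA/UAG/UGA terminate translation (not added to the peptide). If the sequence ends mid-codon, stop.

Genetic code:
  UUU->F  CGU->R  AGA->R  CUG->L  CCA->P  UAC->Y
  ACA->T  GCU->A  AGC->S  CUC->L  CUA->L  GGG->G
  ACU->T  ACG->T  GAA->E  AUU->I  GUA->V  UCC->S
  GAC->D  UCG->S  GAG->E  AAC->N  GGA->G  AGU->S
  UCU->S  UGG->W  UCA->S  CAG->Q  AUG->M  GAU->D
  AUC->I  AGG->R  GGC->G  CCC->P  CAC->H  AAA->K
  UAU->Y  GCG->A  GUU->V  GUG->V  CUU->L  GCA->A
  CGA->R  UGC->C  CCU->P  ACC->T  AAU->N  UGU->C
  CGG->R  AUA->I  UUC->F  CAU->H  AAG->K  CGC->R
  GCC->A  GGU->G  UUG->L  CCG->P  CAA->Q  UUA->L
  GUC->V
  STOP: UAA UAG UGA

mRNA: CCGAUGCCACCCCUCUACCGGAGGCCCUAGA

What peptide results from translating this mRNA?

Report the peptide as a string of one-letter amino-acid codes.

Answer: MPPLYRRP

Derivation:
start AUG at pos 3
pos 3: AUG -> M; peptide=M
pos 6: CCA -> P; peptide=MP
pos 9: CCC -> P; peptide=MPP
pos 12: CUC -> L; peptide=MPPL
pos 15: UAC -> Y; peptide=MPPLY
pos 18: CGG -> R; peptide=MPPLYR
pos 21: AGG -> R; peptide=MPPLYRR
pos 24: CCC -> P; peptide=MPPLYRRP
pos 27: UAG -> STOP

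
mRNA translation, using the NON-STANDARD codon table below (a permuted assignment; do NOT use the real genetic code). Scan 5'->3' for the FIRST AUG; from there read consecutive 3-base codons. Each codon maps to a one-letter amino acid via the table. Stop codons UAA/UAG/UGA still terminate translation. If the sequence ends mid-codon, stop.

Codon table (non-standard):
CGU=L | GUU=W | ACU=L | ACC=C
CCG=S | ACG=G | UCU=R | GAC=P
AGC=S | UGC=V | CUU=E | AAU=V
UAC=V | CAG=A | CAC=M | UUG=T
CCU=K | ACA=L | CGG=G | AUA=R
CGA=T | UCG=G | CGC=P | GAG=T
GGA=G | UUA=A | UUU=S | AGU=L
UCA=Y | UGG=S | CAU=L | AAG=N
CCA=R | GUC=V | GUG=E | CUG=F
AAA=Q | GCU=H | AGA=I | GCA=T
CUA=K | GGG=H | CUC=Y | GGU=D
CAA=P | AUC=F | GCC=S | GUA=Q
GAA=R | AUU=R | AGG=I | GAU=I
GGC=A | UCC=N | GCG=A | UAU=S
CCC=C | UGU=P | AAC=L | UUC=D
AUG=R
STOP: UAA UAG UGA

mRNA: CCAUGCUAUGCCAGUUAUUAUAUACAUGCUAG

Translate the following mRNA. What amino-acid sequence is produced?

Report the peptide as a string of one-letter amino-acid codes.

Answer: RKVAAASLV

Derivation:
start AUG at pos 2
pos 2: AUG -> R; peptide=R
pos 5: CUA -> K; peptide=RK
pos 8: UGC -> V; peptide=RKV
pos 11: CAG -> A; peptide=RKVA
pos 14: UUA -> A; peptide=RKVAA
pos 17: UUA -> A; peptide=RKVAAA
pos 20: UAU -> S; peptide=RKVAAAS
pos 23: ACA -> L; peptide=RKVAAASL
pos 26: UGC -> V; peptide=RKVAAASLV
pos 29: UAG -> STOP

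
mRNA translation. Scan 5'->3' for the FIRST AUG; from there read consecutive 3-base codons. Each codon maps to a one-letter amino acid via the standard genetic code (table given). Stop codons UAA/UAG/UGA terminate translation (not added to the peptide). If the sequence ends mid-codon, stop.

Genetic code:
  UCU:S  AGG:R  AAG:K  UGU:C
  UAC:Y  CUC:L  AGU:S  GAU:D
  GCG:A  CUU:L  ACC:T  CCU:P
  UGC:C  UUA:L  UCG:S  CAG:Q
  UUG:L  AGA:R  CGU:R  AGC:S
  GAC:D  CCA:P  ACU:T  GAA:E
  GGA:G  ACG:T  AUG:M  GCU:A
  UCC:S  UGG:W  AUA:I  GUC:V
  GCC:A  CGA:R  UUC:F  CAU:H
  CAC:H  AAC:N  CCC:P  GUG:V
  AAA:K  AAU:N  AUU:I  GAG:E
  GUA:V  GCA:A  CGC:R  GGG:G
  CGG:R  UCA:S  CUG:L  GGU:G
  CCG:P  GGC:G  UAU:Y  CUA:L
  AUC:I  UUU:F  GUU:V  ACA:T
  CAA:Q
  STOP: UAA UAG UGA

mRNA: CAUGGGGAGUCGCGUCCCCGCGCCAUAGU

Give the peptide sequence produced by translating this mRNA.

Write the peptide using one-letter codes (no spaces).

start AUG at pos 1
pos 1: AUG -> M; peptide=M
pos 4: GGG -> G; peptide=MG
pos 7: AGU -> S; peptide=MGS
pos 10: CGC -> R; peptide=MGSR
pos 13: GUC -> V; peptide=MGSRV
pos 16: CCC -> P; peptide=MGSRVP
pos 19: GCG -> A; peptide=MGSRVPA
pos 22: CCA -> P; peptide=MGSRVPAP
pos 25: UAG -> STOP

Answer: MGSRVPAP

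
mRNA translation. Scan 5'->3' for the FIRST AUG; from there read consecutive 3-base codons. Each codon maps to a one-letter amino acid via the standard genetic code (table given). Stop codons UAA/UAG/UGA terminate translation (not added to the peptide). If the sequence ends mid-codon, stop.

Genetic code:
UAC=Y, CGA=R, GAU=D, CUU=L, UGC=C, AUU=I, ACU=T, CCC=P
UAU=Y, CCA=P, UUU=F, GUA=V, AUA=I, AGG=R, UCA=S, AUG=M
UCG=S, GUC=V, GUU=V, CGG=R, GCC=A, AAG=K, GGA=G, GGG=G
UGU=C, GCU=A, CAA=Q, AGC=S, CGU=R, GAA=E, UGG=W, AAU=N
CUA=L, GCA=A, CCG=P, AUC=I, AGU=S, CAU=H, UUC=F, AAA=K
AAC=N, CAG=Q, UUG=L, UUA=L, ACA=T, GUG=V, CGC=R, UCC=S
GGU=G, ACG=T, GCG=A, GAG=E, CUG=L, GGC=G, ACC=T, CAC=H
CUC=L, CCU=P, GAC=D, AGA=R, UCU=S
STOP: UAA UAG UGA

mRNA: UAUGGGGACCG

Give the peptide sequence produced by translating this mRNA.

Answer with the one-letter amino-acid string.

Answer: MGT

Derivation:
start AUG at pos 1
pos 1: AUG -> M; peptide=M
pos 4: GGG -> G; peptide=MG
pos 7: ACC -> T; peptide=MGT
pos 10: only 1 nt remain (<3), stop (end of mRNA)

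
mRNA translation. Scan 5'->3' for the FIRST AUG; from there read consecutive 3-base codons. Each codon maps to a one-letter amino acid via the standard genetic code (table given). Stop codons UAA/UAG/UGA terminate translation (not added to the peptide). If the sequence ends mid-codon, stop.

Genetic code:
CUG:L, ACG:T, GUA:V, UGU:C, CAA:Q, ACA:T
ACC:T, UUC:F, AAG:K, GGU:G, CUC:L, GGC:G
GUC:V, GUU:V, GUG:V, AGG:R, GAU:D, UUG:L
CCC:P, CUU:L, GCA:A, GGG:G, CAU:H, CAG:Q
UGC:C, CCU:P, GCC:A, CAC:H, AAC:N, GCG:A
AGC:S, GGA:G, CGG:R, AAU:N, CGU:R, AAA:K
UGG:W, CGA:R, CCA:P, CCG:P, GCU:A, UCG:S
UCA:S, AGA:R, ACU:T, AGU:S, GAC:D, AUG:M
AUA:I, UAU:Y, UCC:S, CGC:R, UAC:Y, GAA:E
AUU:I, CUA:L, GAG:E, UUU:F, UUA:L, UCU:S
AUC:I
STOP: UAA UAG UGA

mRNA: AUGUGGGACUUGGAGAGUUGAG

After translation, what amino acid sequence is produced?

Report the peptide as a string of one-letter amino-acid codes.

Answer: MWDLES

Derivation:
start AUG at pos 0
pos 0: AUG -> M; peptide=M
pos 3: UGG -> W; peptide=MW
pos 6: GAC -> D; peptide=MWD
pos 9: UUG -> L; peptide=MWDL
pos 12: GAG -> E; peptide=MWDLE
pos 15: AGU -> S; peptide=MWDLES
pos 18: UGA -> STOP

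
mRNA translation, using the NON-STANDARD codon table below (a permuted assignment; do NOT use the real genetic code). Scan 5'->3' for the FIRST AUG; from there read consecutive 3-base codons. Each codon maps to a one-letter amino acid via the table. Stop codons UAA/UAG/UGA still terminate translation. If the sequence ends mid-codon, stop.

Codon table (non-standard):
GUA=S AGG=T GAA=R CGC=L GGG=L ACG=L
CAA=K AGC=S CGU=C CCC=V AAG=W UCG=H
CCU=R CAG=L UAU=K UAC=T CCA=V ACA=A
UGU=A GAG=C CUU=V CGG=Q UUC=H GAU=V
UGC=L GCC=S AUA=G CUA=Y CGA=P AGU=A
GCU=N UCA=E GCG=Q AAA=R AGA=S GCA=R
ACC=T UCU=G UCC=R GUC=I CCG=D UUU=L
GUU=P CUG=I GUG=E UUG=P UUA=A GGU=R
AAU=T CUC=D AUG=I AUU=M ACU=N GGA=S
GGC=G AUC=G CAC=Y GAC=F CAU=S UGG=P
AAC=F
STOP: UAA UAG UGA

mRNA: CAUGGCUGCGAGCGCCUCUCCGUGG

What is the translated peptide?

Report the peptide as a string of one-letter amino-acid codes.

start AUG at pos 1
pos 1: AUG -> I; peptide=I
pos 4: GCU -> N; peptide=IN
pos 7: GCG -> Q; peptide=INQ
pos 10: AGC -> S; peptide=INQS
pos 13: GCC -> S; peptide=INQSS
pos 16: UCU -> G; peptide=INQSSG
pos 19: CCG -> D; peptide=INQSSGD
pos 22: UGG -> P; peptide=INQSSGDP
pos 25: only 0 nt remain (<3), stop (end of mRNA)

Answer: INQSSGDP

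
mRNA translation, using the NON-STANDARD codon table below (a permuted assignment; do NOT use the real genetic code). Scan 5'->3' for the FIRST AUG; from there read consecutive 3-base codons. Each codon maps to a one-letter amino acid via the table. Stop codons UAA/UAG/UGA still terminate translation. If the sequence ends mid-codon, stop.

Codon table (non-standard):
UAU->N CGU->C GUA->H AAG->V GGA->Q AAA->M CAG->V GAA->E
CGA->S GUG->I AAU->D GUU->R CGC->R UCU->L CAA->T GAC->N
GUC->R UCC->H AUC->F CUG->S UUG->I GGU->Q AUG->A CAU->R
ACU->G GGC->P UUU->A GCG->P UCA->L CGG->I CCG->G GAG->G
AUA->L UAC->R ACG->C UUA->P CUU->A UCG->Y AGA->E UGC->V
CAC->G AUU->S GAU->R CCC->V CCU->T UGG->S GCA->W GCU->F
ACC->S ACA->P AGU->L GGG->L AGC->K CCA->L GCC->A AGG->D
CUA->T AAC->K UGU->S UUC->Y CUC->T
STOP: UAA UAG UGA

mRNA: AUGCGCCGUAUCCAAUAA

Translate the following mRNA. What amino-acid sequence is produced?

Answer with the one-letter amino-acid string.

Answer: ARCFT

Derivation:
start AUG at pos 0
pos 0: AUG -> A; peptide=A
pos 3: CGC -> R; peptide=AR
pos 6: CGU -> C; peptide=ARC
pos 9: AUC -> F; peptide=ARCF
pos 12: CAA -> T; peptide=ARCFT
pos 15: UAA -> STOP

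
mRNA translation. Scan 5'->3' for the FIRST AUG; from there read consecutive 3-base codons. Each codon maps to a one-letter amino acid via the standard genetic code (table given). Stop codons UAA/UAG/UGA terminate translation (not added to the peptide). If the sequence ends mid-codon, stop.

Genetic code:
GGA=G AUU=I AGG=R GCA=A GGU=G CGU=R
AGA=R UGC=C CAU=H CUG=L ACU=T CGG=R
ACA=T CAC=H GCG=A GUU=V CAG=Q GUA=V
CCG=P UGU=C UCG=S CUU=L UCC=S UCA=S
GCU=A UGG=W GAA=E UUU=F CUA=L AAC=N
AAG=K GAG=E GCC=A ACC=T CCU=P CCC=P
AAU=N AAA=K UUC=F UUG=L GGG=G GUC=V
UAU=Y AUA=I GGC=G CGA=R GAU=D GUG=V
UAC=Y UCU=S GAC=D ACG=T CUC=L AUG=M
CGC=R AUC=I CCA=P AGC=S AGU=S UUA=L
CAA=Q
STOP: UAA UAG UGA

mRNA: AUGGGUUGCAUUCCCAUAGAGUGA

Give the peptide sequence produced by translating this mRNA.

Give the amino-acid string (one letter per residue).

start AUG at pos 0
pos 0: AUG -> M; peptide=M
pos 3: GGU -> G; peptide=MG
pos 6: UGC -> C; peptide=MGC
pos 9: AUU -> I; peptide=MGCI
pos 12: CCC -> P; peptide=MGCIP
pos 15: AUA -> I; peptide=MGCIPI
pos 18: GAG -> E; peptide=MGCIPIE
pos 21: UGA -> STOP

Answer: MGCIPIE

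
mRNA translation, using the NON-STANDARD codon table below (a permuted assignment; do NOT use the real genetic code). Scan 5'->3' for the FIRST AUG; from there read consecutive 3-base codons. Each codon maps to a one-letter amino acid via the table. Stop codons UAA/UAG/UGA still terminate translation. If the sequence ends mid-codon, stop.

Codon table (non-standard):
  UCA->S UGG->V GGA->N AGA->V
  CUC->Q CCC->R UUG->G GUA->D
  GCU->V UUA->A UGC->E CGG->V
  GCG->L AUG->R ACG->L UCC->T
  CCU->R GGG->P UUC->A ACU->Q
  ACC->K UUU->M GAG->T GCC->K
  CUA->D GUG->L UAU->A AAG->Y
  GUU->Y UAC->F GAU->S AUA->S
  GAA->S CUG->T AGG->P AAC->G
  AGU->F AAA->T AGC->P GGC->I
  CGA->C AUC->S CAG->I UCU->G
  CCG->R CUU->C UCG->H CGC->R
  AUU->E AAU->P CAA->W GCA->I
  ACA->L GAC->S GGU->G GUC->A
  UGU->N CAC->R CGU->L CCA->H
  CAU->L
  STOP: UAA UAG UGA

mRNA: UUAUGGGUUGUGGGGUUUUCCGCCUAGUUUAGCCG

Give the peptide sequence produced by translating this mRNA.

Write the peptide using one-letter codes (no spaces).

Answer: RGNPYARDY

Derivation:
start AUG at pos 2
pos 2: AUG -> R; peptide=R
pos 5: GGU -> G; peptide=RG
pos 8: UGU -> N; peptide=RGN
pos 11: GGG -> P; peptide=RGNP
pos 14: GUU -> Y; peptide=RGNPY
pos 17: UUC -> A; peptide=RGNPYA
pos 20: CGC -> R; peptide=RGNPYAR
pos 23: CUA -> D; peptide=RGNPYARD
pos 26: GUU -> Y; peptide=RGNPYARDY
pos 29: UAG -> STOP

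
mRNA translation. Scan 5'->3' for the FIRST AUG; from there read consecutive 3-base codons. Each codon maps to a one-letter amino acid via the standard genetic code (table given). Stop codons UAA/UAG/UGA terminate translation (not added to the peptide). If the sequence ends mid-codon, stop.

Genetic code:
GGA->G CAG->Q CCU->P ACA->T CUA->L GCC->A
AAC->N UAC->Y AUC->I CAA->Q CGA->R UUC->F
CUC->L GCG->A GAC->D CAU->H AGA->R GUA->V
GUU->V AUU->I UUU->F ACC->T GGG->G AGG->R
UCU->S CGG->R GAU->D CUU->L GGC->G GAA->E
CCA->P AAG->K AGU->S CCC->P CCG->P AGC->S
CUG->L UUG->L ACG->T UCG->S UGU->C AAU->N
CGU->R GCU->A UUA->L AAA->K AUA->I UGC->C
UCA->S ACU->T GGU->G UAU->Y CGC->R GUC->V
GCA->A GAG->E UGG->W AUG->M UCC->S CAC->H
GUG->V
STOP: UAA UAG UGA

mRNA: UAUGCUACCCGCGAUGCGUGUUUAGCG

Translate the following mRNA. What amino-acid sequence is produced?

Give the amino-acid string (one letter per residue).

Answer: MLPAMRV

Derivation:
start AUG at pos 1
pos 1: AUG -> M; peptide=M
pos 4: CUA -> L; peptide=ML
pos 7: CCC -> P; peptide=MLP
pos 10: GCG -> A; peptide=MLPA
pos 13: AUG -> M; peptide=MLPAM
pos 16: CGU -> R; peptide=MLPAMR
pos 19: GUU -> V; peptide=MLPAMRV
pos 22: UAG -> STOP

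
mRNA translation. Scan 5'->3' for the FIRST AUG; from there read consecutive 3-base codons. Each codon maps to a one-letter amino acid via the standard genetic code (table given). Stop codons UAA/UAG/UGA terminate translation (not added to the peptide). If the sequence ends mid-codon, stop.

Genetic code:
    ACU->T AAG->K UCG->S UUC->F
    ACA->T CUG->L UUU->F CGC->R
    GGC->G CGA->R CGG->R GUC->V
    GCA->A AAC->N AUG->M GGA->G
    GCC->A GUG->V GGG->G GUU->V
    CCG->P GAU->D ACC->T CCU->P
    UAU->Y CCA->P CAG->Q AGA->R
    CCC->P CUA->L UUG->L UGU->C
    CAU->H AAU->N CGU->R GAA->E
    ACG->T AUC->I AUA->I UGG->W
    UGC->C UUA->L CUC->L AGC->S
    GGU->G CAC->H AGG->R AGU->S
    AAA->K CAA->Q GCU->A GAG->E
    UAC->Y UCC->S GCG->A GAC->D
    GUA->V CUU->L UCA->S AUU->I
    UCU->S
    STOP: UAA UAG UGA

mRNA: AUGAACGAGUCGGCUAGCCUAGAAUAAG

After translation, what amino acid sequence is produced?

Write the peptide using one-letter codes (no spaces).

Answer: MNESASLE

Derivation:
start AUG at pos 0
pos 0: AUG -> M; peptide=M
pos 3: AAC -> N; peptide=MN
pos 6: GAG -> E; peptide=MNE
pos 9: UCG -> S; peptide=MNES
pos 12: GCU -> A; peptide=MNESA
pos 15: AGC -> S; peptide=MNESAS
pos 18: CUA -> L; peptide=MNESASL
pos 21: GAA -> E; peptide=MNESASLE
pos 24: UAA -> STOP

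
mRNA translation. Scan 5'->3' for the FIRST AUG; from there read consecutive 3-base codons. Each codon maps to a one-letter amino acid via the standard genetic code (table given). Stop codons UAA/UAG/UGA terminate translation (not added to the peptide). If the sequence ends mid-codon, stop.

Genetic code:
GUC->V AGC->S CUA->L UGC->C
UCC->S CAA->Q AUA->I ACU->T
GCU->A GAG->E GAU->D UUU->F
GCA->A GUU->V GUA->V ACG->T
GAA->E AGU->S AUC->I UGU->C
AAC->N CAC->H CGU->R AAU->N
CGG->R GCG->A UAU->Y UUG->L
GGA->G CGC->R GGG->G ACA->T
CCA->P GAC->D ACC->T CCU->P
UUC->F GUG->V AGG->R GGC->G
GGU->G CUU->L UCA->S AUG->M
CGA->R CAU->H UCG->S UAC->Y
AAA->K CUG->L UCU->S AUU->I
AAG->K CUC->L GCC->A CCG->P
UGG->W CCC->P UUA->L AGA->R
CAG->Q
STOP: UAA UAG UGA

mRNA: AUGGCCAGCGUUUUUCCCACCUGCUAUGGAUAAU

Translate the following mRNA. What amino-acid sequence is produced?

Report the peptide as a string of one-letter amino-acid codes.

start AUG at pos 0
pos 0: AUG -> M; peptide=M
pos 3: GCC -> A; peptide=MA
pos 6: AGC -> S; peptide=MAS
pos 9: GUU -> V; peptide=MASV
pos 12: UUU -> F; peptide=MASVF
pos 15: CCC -> P; peptide=MASVFP
pos 18: ACC -> T; peptide=MASVFPT
pos 21: UGC -> C; peptide=MASVFPTC
pos 24: UAU -> Y; peptide=MASVFPTCY
pos 27: GGA -> G; peptide=MASVFPTCYG
pos 30: UAA -> STOP

Answer: MASVFPTCYG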